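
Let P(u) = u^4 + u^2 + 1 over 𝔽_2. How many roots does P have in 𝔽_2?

Evaluate at each of the 2 elements of 𝔽_2:
P(0) = 1; P(1) = 1.
No element is a root.

0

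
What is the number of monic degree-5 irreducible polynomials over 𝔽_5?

624

x^(5^5) − x is the product of all monic irreducibles of degree dividing 5; Möbius inversion gives N = (1/5) Σ μ(5/d)·5^d.
Divisors of 5: 1, 5; μ(5/d) for each: -1, 1.
Σ = − 5^1 + 5^5 = 3120.
N = 3120/5 = 624.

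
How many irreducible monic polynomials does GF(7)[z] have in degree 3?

112

x^(7^3) − x is the product of all monic irreducibles of degree dividing 3; Möbius inversion gives N = (1/3) Σ μ(3/d)·7^d.
Divisors of 3: 1, 3; μ(3/d) for each: -1, 1.
Σ = − 7^1 + 7^3 = 336.
N = 336/3 = 112.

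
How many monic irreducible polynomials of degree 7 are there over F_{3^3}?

1494336168

By the necklace-counting formula, N_27(7) = (1/7) Σ_{d|7} μ(7/d)·27^d.
Divisors of 7: 1, 7; μ(7/d) for each: -1, 1.
Σ = − 27^1 + 27^7 = 10460353176.
N = 10460353176/7 = 1494336168.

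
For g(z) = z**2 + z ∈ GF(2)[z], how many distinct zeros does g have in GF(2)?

2

Evaluate at each of the 2 elements of GF(2):
g(0) = 0 → root; g(1) = 0 → root.
Roots: {0, 1}.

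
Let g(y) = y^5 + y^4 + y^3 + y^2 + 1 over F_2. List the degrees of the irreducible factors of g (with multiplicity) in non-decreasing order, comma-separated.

Roots in F_2: g(0) = 1; g(1) = 1.
Complete factorization: g(y) = (y^5 + y^4 + y^3 + y^2 + 1).
Factor degrees with multiplicity: 5 = 5.

5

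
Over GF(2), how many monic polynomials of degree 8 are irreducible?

30

Gauss's count: N_{2}(8) = (1/8) Σ_{d|8} μ(8/d)·2^d.
Divisors of 8: 1, 2, 4, 8; μ(8/d) for each: 0, 0, -1, 1.
Σ = − 2^4 + 2^8 = 240.
N = 240/8 = 30.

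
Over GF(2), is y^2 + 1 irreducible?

Write m(y) = y^2 + 1.
Check for roots in GF(2): m(0) = 1; m(1) = 0 → root.
m(1) = 0, so (y − 1) divides m(y); m is reducible.

No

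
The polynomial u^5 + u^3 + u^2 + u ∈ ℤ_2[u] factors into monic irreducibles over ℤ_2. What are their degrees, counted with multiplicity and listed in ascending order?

1, 1, 3

Write h(u) = u^5 + u^3 + u^2 + u.
Roots in ℤ_2: h(0) = 0 → root; h(1) = 0 → root.
Linear factors from roots: (u), (u + 1).
Complete factorization: h(u) = (u)·(u + 1)·(u^3 + u^2 + 1).
Factor degrees with multiplicity: 1 + 1 + 3 = 5.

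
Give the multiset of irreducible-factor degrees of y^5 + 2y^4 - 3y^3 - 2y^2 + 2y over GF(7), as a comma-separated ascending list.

Write g(y) = y^5 + 2y^4 - 3y^3 - 2y^2 + 2y.
Linear factors from roots: (y), (y - 1), (y + 1).
Complete factorization: g(y) = (y)·(y + 1)·(y - 1)·(y^2 + 2y - 2).
Factor degrees with multiplicity: 1 + 1 + 1 + 2 = 5.

1, 1, 1, 2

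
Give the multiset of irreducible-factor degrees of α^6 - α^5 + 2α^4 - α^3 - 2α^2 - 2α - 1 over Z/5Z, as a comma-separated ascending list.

Write f(α) = α^6 - α^5 + 2α^4 - α^3 - 2α^2 - 2α - 1.
Roots in Z/5Z: f(0) = 4; f(1) = 1; f(2) = 3; f(3) = 1; f(4) = 4.
Complete factorization: f(α) = (α^6 - α^5 + 2α^4 - α^3 - 2α^2 - 2α - 1).
Factor degrees with multiplicity: 6 = 6.

6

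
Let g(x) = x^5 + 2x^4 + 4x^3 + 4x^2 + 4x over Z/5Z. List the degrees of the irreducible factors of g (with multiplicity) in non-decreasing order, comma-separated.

1, 1, 1, 2

Roots in Z/5Z: g(0) = 0 → root; g(1) = 0 → root; g(2) = 0 → root; g(3) = 1; g(4) = 2.
Linear factors from roots: (x), (x + 4), (x + 3).
Complete factorization: g(x) = (x)·(x + 3)·(x + 4)·(x^2 + 2).
Factor degrees with multiplicity: 1 + 1 + 1 + 2 = 5.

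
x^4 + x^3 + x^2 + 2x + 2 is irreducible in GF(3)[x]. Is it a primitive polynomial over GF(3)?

Yes

Write f(x) = x^4 + x^3 + x^2 + 2x + 2.
|GF(3^4)^×| = 3^4 − 1 = 80. Prime factorization: 80 = 2^4·5.
f is primitive ⇔ x has order 80 in GF(3)[x]/(f), i.e. x^(80/q) ≠ 1 for each prime q | 80.
x^(40) mod f = 2.
x^(16) mod f = 2x^3 + 1.
None equal 1, so x has full order 80; f is primitive.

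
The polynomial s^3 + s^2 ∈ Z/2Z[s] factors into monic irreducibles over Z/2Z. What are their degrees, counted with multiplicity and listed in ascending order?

1, 1, 1

Write f(s) = s^3 + s^2.
Roots in Z/2Z: f(0) = 0 → root; f(1) = 0 → root.
Linear factors from roots: (s), (s + 1).
Complete factorization: f(s) = (s + 1)·(s)^2.
Factor degrees with multiplicity: 1 + 1 + 1 = 3.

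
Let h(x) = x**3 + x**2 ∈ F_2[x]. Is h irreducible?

No

Check for roots in F_2: h(0) = 0 → root; h(1) = 0 → root.
h(0) = 0, so (x) divides h(x); h is reducible.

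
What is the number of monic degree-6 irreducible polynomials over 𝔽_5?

2580

Gauss's count: N_{5}(6) = (1/6) Σ_{d|6} μ(6/d)·5^d.
Divisors of 6: 1, 2, 3, 6; μ(6/d) for each: 1, -1, -1, 1.
Σ = 5^1 − 5^2 − 5^3 + 5^6 = 15480.
N = 15480/6 = 2580.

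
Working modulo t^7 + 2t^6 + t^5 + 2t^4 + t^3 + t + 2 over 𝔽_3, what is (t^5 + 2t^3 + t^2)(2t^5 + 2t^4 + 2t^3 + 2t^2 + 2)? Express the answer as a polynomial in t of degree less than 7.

Multiply in 𝔽_3[t]: (t^5 + 2t^3 + t^2)·(2t^5 + 2t^4 + 2t^3 + 2t^2 + 2) = 2t^10 + 2t^9 + 2t^7 + 2t^5 + 2t^4 + t^3 + 2t^2.
Reduce using t^7 ≡ t^6 + 2t^5 + t^4 + 2t^3 + 2t + 1 (mod t^7 + 2t^6 + t^5 + 2t^4 + t^3 + t + 2).
Reduced: 2t^6 + t^5 + t^2 + 2.

2t^6 + t^5 + t^2 + 2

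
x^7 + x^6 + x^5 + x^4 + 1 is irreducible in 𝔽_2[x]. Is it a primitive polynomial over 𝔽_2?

Write f(x) = x^7 + x^6 + x^5 + x^4 + 1.
|GF(2^7)^×| = 2^7 − 1 = 127. Prime factorization: 127 = 127.
f is primitive ⇔ x has order 127 in GF(2)[x]/(f), i.e. x^(127/q) ≠ 1 for each prime q | 127.
x^(1) mod f = x.
None equal 1, so x has full order 127; f is primitive.

Yes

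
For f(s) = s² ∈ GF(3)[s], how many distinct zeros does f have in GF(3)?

1

Evaluate at each of the 3 elements of GF(3):
f(0) = 0 → root; f(1) = 1; f(2) = 1.
Roots: {0}.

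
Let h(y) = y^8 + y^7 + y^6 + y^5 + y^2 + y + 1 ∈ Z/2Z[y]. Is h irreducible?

Yes

Check for roots in Z/2Z: h(0) = 1; h(1) = 1.
No roots, so no linear factors.
Monic irreducibles of degree 2 over GF(2): y^2 + y + 1.
None of them divide h (all give nonzero remainder).
Monic irreducibles of degree 3 over GF(2): y^3 + y + 1, y^3 + y^2 + 1.
None of them divide h (all give nonzero remainder).
Monic irreducibles of degree 4 over GF(2): y^4 + y + 1, y^4 + y^3 + 1, y^4 + y^3 + y^2 + y + 1.
None of them divide h (all give nonzero remainder).
No irreducible factor of degree ≤ 4 exists, so h is irreducible over GF(2).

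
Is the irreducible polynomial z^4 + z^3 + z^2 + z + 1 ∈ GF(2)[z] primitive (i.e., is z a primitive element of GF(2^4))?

No

Write f(z) = z^4 + z^3 + z^2 + z + 1.
|GF(2^4)^×| = 2^4 − 1 = 15. Prime factorization: 15 = 3·5.
f is primitive ⇔ z has order 15 in GF(2)[z]/(f), i.e. z^(15/q) ≠ 1 for each prime q | 15.
z^(5) mod f = 1
z^(3) mod f = z^3.
Since z^(5) = 1, the order of z divides 5 < 15; not primitive.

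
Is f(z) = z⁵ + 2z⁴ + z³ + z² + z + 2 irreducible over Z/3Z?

Yes

Check for roots in Z/3Z: f(0) = 2; f(1) = 2; f(2) = 2.
No roots, so no linear factors.
Monic irreducibles of degree 2 over GF(3): z² + 1, z² + z + 2, z² + 2z + 2.
None of them divide f (all give nonzero remainder).
No irreducible factor of degree ≤ 2 exists, so f is irreducible over GF(3).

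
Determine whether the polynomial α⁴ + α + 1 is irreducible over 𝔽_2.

Yes

Write m(α) = α⁴ + α + 1.
Check for roots in 𝔽_2: m(0) = 1; m(1) = 1.
No roots, so no linear factors.
Monic irreducibles of degree 2 over GF(2): α² + α + 1.
None of them divide m (all give nonzero remainder).
No irreducible factor of degree ≤ 2 exists, so m is irreducible over GF(2).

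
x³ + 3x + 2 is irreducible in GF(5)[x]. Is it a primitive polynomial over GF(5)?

Yes

Write f(x) = x³ + 3x + 2.
|GF(5^3)^×| = 5^3 − 1 = 124. Prime factorization: 124 = 2^2·31.
f is primitive ⇔ x has order 124 in GF(5)[x]/(f), i.e. x^(124/q) ≠ 1 for each prime q | 124.
x^(62) mod f = 4.
x^(4) mod f = 2x² + 3x.
None equal 1, so x has full order 124; f is primitive.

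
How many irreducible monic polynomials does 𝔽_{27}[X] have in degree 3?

6552

x^(27^3) − x is the product of all monic irreducibles of degree dividing 3; Möbius inversion gives N = (1/3) Σ μ(3/d)·27^d.
Divisors of 3: 1, 3; μ(3/d) for each: -1, 1.
Σ = − 27^1 + 27^3 = 19656.
N = 19656/3 = 6552.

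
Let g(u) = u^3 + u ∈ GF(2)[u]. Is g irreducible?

Check for roots in GF(2): g(0) = 0 → root; g(1) = 0 → root.
g(0) = 0, so (u) divides g(u); g is reducible.

No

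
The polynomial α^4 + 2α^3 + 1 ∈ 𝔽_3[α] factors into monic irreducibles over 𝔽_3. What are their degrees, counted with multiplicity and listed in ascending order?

Write h(α) = α^4 + 2α^3 + 1.
Roots in 𝔽_3: h(0) = 1; h(1) = 1; h(2) = 0 → root.
Linear factors from roots: (α + 1).
Complete factorization: h(α) = (α + 1)·(α^3 + α^2 + 2α + 1).
Factor degrees with multiplicity: 1 + 3 = 4.

1, 3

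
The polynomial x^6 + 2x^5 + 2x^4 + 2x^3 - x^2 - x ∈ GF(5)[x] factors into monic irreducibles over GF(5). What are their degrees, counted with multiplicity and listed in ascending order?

Write g(x) = x^6 + 2x^5 + 2x^4 + 2x^3 - x^2 - x.
Roots in GF(5): g(0) = 0 → root; g(1) = 0 → root; g(2) = 0 → root; g(3) = 4; g(4) = 4.
Linear factors from roots: (x), (x - 1), (x - 2).
Complete factorization: g(x) = (x)·(x - 1)·(x - 2)^2·(x^2 + 2x - 1).
Factor degrees with multiplicity: 1 + 1 + 1 + 1 + 2 = 6.

1, 1, 1, 1, 2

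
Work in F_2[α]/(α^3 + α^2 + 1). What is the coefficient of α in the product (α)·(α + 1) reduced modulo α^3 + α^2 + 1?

1

Multiply in F_2[α]: (α)·(α + 1) = α^2 + α.
Reduced: α^2 + α.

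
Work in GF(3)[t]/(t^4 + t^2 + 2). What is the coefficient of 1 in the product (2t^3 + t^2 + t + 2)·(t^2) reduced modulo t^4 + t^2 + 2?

Multiply in GF(3)[t]: (2t^3 + t^2 + t + 2)·(t^2) = 2t^5 + t^4 + t^3 + 2t^2.
Reduce using t^4 ≡ 2t^2 + 1 (mod t^4 + t^2 + 2).
Reduced: 2t^3 + t^2 + 2t + 1.

1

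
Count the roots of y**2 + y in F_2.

Write h(y) = y**2 + y.
Evaluate at each of the 2 elements of F_2:
h(0) = 0 → root; h(1) = 0 → root.
Roots: {0, 1}.

2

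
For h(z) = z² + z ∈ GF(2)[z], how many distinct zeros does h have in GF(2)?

2

Evaluate at each of the 2 elements of GF(2):
h(0) = 0 → root; h(1) = 0 → root.
Roots: {0, 1}.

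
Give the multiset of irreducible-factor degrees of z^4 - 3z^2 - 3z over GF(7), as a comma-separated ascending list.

Write g(z) = z^4 - 3z^2 - 3z.
Linear factors from roots: (z), (z + 3).
Complete factorization: g(z) = (z)·(z + 3)·(z^2 - 3z - 1).
Factor degrees with multiplicity: 1 + 1 + 2 = 4.

1, 1, 2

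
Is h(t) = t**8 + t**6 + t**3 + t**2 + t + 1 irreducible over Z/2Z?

No

Check for roots in Z/2Z: h(0) = 1; h(1) = 0 → root.
h(1) = 0, so (t − 1) divides h(t); h is reducible.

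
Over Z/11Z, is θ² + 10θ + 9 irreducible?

Write f(θ) = θ² + 10θ + 9.
Check each element of Z/11Z for a root: f(0)=9, f(1)=9, f(2)=0, f(3)=4, f(4)=10, f(5)=7, f(6)=6, f(7)=7, f(8)=10, f(9)=4, f(10)=0.
f(2) = 0, so (θ − 2) divides f(θ); f is reducible.

No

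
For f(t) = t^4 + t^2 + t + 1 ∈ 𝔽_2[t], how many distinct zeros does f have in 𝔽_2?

Evaluate at each of the 2 elements of 𝔽_2:
f(0) = 1; f(1) = 0 → root.
Roots: {1}.

1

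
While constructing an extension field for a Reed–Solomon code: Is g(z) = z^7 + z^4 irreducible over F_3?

Check for roots in F_3: g(0) = 0 → root; g(1) = 2; g(2) = 0 → root.
g(0) = 0, so (z) divides g(z); g is reducible.

No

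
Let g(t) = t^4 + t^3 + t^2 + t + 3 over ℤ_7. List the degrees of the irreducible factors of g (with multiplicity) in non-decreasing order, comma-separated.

1, 1, 2

Linear factors from roots: (t - 1), (t + 3).
Complete factorization: g(t) = (t + 3)·(t - 1)·(t^2 - t - 1).
Factor degrees with multiplicity: 1 + 1 + 2 = 4.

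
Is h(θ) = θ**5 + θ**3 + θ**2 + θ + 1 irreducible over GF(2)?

Check for roots in GF(2): h(0) = 1; h(1) = 1.
No roots, so no linear factors.
Monic irreducibles of degree 2 over GF(2): θ**2 + θ + 1.
None of them divide h (all give nonzero remainder).
No irreducible factor of degree ≤ 2 exists, so h is irreducible over GF(2).

Yes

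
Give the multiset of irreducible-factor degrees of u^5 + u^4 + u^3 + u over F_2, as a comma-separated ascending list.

Write g(u) = u^5 + u^4 + u^3 + u.
Roots in F_2: g(0) = 0 → root; g(1) = 0 → root.
Linear factors from roots: (u), (u + 1).
Complete factorization: g(u) = (u)·(u + 1)·(u^3 + u + 1).
Factor degrees with multiplicity: 1 + 1 + 3 = 5.

1, 1, 3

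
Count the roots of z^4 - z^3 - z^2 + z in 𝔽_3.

Write P(z) = z^4 - z^3 - z^2 + z.
Evaluate at each of the 3 elements of 𝔽_3:
P(0) = 0 → root; P(1) = 0 → root; P(2) = 0 → root.
Roots: {0, 1, 2}.

3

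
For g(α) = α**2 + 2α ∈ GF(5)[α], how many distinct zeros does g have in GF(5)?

2

Evaluate at each of the 5 elements of GF(5):
g(0) = 0 → root; g(1) = 3; g(2) = 3; g(3) = 0 → root; g(4) = 4.
Roots: {0, 3}.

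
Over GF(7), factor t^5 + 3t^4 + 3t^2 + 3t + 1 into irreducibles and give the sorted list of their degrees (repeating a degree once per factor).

2, 3

Write g(t) = t^5 + 3t^4 + 3t^2 + 3t + 1.
Complete factorization: g(t) = (t^2 + 2)·(t^3 + 3t^2 - 2t - 3).
Factor degrees with multiplicity: 2 + 3 = 5.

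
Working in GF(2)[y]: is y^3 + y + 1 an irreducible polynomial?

Write h(y) = y^3 + y + 1.
Check for roots in GF(2): h(0) = 1; h(1) = 1.
No roots. A degree-3 polynomial over a field with no linear factor is irreducible.

Yes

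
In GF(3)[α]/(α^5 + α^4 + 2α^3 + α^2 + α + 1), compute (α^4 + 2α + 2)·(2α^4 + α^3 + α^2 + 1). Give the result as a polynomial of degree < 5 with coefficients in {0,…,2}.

Multiply in GF(3)[α]: (α^4 + 2α + 2)·(2α^4 + α^3 + α^2 + 1) = 2α^8 + α^7 + α^6 + α^5 + α^4 + α^3 + 2α^2 + 2α + 2.
Reduce using α^5 ≡ 2α^4 + α^3 + 2α^2 + 2α + 2 (mod α^5 + α^4 + 2α^3 + α^2 + α + 1).
Reduced: α^4 + 2α^3 + 2α^2 + α + 2.

α^4 + 2α^3 + 2α^2 + α + 2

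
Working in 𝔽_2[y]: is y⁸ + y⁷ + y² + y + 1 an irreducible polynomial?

Write m(y) = y⁸ + y⁷ + y² + y + 1.
Check for roots in 𝔽_2: m(0) = 1; m(1) = 1.
No roots, so no linear factors.
Monic irreducibles of degree 2 over GF(2): y² + y + 1.
None of them divide m (all give nonzero remainder).
Monic irreducibles of degree 3 over GF(2): y³ + y + 1, y³ + y² + 1.
None of them divide m (all give nonzero remainder).
Monic irreducibles of degree 4 over GF(2): y⁴ + y + 1, y⁴ + y³ + 1, y⁴ + y³ + y² + y + 1.
None of them divide m (all give nonzero remainder).
No irreducible factor of degree ≤ 4 exists, so m is irreducible over GF(2).

Yes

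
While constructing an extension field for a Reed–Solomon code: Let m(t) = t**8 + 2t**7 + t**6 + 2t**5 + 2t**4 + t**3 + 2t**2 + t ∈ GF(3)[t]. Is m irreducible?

No

Check for roots in GF(3): m(0) = 0 → root; m(1) = 0 → root; m(2) = 0 → root.
m(0) = 0, so (t) divides m(t); m is reducible.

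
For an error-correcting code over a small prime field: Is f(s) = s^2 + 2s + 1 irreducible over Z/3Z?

No

Check for roots in Z/3Z: f(0) = 1; f(1) = 1; f(2) = 0 → root.
f(2) = 0, so (s − 2) divides f(s); f is reducible.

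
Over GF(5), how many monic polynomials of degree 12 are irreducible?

By the necklace-counting formula, N_5(12) = (1/12) Σ_{d|12} μ(12/d)·5^d.
Divisors of 12: 1, 2, 3, 4, 6, 12; μ(12/d) for each: 0, 1, 0, -1, -1, 1.
Σ = 5^2 − 5^4 − 5^6 + 5^12 = 244124400.
N = 244124400/12 = 20343700.

20343700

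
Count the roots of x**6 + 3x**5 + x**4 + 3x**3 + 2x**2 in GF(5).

2

Write g(x) = x**6 + 3x**5 + x**4 + 3x**3 + 2x**2.
Evaluate at each of the 5 elements of GF(5):
g(0) = 0 → root; g(1) = 0 → root; g(2) = 3; g(3) = 3; g(4) = 3.
Roots: {0, 1}.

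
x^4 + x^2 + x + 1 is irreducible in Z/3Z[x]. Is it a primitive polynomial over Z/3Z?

Write f(x) = x^4 + x^2 + x + 1.
|GF(3^4)^×| = 3^4 − 1 = 80. Prime factorization: 80 = 2^4·5.
f is primitive ⇔ x has order 80 in GF(3)[x]/(f), i.e. x^(80/q) ≠ 1 for each prime q | 80.
x^(40) mod f = 1
x^(16) mod f = x^3 + 2.
Since x^(40) = 1, the order of x divides 40 < 80; not primitive.

No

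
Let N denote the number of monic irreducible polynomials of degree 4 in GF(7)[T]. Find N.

Gauss's count: N_{7}(4) = (1/4) Σ_{d|4} μ(4/d)·7^d.
Divisors of 4: 1, 2, 4; μ(4/d) for each: 0, -1, 1.
Σ = − 7^2 + 7^4 = 2352.
N = 2352/4 = 588.

588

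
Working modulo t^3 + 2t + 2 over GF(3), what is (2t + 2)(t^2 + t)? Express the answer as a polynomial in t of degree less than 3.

Multiply in GF(3)[t]: (2t + 2)·(t^2 + t) = 2t^3 + t^2 + 2t.
Reduce using t^3 ≡ t + 1 (mod t^3 + 2t + 2).
Reduced: t^2 + t + 2.

t^2 + t + 2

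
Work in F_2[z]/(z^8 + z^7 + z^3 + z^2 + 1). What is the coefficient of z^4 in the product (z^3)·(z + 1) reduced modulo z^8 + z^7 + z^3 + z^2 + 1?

1

Multiply in F_2[z]: (z^3)·(z + 1) = z^4 + z^3.
Reduced: z^4 + z^3.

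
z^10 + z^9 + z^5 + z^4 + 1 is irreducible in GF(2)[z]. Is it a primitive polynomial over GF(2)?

Write f(z) = z^10 + z^9 + z^5 + z^4 + 1.
|GF(2^10)^×| = 2^10 − 1 = 1023. Prime factorization: 1023 = 3·11·31.
f is primitive ⇔ z has order 1023 in GF(2)[z]/(f), i.e. z^(1023/q) ≠ 1 for each prime q | 1023.
z^(341) mod f = 1
z^(93) mod f = z^7 + z^5 + z^4 + z^2 + 1.
z^(33) mod f = z^7 + z^6 + z^5 + z^4 + z + 1.
Since z^(341) = 1, the order of z divides 341 < 1023; not primitive.

No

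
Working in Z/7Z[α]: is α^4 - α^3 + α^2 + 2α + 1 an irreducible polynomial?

Write m(α) = α^4 - α^3 + α^2 + 2α + 1.
Check for roots in Z/7Z: m(0) = 1; m(1) = 4; m(2) = 3; m(3) = 0 → root; m(4) = 0 → root; m(5) = 4; m(6) = 2.
m(3) = 0, so (α − 3) divides m(α); m is reducible.

No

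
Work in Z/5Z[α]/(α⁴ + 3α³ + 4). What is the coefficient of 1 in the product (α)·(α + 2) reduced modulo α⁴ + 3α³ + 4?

0

Multiply in Z/5Z[α]: (α)·(α + 2) = α² + 2α.
Reduced: α² + 2α.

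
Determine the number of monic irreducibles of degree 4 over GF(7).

588

x^(7^4) − x is the product of all monic irreducibles of degree dividing 4; Möbius inversion gives N = (1/4) Σ μ(4/d)·7^d.
Divisors of 4: 1, 2, 4; μ(4/d) for each: 0, -1, 1.
Σ = − 7^2 + 7^4 = 2352.
N = 2352/4 = 588.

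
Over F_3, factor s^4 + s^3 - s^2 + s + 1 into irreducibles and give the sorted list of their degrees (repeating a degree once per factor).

1, 1, 2

Write f(s) = s^4 + s^3 - s^2 + s + 1.
Roots in F_3: f(0) = 1; f(1) = 0 → root; f(2) = 2.
Linear factors from roots: (s - 1).
Complete factorization: f(s) = (s - 1)^2·(s^2 + 1).
Factor degrees with multiplicity: 1 + 1 + 2 = 4.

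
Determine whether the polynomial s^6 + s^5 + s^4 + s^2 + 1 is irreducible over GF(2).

Yes

Write P(s) = s^6 + s^5 + s^4 + s^2 + 1.
Check for roots in GF(2): P(0) = 1; P(1) = 1.
No roots, so no linear factors.
Monic irreducibles of degree 2 over GF(2): s^2 + s + 1.
None of them divide P (all give nonzero remainder).
Monic irreducibles of degree 3 over GF(2): s^3 + s + 1, s^3 + s^2 + 1.
None of them divide P (all give nonzero remainder).
No irreducible factor of degree ≤ 3 exists, so P is irreducible over GF(2).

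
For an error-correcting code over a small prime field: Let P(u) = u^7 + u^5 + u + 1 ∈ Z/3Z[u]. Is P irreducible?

Yes

Check for roots in Z/3Z: P(0) = 1; P(1) = 1; P(2) = 1.
No roots, so no linear factors.
Monic irreducibles of degree 2 over GF(3): u^2 + 1, u^2 + u + 2, u^2 + 2u + 2.
None of them divide P (all give nonzero remainder).
Degree-3 irreducible divisors: test the 8 monic irreducibles of degree 3 over GF(3).
None of them divide P (all give nonzero remainder).
No irreducible factor of degree ≤ 3 exists, so P is irreducible over GF(3).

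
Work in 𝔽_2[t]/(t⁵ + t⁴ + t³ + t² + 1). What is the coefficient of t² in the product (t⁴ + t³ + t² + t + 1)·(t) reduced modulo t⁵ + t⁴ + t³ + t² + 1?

Multiply in 𝔽_2[t]: (t⁴ + t³ + t² + t + 1)·(t) = t⁵ + t⁴ + t³ + t² + t.
Reduce using t⁵ ≡ t⁴ + t³ + t² + 1 (mod t⁵ + t⁴ + t³ + t² + 1).
Reduced: t + 1.

0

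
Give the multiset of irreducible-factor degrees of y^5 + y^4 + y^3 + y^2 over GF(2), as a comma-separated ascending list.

Write g(y) = y^5 + y^4 + y^3 + y^2.
Roots in GF(2): g(0) = 0 → root; g(1) = 0 → root.
Linear factors from roots: (y), (y + 1).
Complete factorization: g(y) = (y)^2·(y + 1)^3.
Factor degrees with multiplicity: 1 + 1 + 1 + 1 + 1 = 5.

1, 1, 1, 1, 1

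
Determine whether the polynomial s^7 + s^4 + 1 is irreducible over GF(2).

Write h(s) = s^7 + s^4 + 1.
Check for roots in GF(2): h(0) = 1; h(1) = 1.
No roots, so no linear factors.
Monic irreducibles of degree 2 over GF(2): s^2 + s + 1.
None of them divide h (all give nonzero remainder).
Monic irreducibles of degree 3 over GF(2): s^3 + s + 1, s^3 + s^2 + 1.
None of them divide h (all give nonzero remainder).
No irreducible factor of degree ≤ 3 exists, so h is irreducible over GF(2).

Yes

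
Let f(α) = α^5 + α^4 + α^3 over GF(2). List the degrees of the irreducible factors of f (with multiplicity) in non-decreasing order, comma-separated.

Roots in GF(2): f(0) = 0 → root; f(1) = 1.
Linear factors from roots: (α).
Complete factorization: f(α) = (α)^3·(α^2 + α + 1).
Factor degrees with multiplicity: 1 + 1 + 1 + 2 = 5.

1, 1, 1, 2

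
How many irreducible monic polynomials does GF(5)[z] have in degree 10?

976248

Gauss's count: N_{5}(10) = (1/10) Σ_{d|10} μ(10/d)·5^d.
Divisors of 10: 1, 2, 5, 10; μ(10/d) for each: 1, -1, -1, 1.
Σ = 5^1 − 5^2 − 5^5 + 5^10 = 9762480.
N = 9762480/10 = 976248.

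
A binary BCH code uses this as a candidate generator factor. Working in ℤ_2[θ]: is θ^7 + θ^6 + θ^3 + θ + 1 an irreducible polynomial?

Write P(θ) = θ^7 + θ^6 + θ^3 + θ + 1.
Check for roots in ℤ_2: P(0) = 1; P(1) = 1.
No roots, so no linear factors.
Monic irreducibles of degree 2 over GF(2): θ^2 + θ + 1.
None of them divide P (all give nonzero remainder).
Monic irreducibles of degree 3 over GF(2): θ^3 + θ + 1, θ^3 + θ^2 + 1.
None of them divide P (all give nonzero remainder).
No irreducible factor of degree ≤ 3 exists, so P is irreducible over GF(2).

Yes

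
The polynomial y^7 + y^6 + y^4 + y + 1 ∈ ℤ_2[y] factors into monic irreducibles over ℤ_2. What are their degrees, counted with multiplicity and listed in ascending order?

Write h(y) = y^7 + y^6 + y^4 + y + 1.
Roots in ℤ_2: h(0) = 1; h(1) = 1.
Complete factorization: h(y) = (y^7 + y^6 + y^4 + y + 1).
Factor degrees with multiplicity: 7 = 7.

7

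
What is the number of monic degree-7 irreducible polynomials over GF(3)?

312

Gauss's count: N_{3}(7) = (1/7) Σ_{d|7} μ(7/d)·3^d.
Divisors of 7: 1, 7; μ(7/d) for each: -1, 1.
Σ = − 3^1 + 3^7 = 2184.
N = 2184/7 = 312.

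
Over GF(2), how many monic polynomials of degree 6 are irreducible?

The number of monic irreducibles of degree 6 over GF(2) is (1/6)·Σ_{d∣6} μ(6/d) 2^d.
Divisors of 6: 1, 2, 3, 6; μ(6/d) for each: 1, -1, -1, 1.
Σ = 2^1 − 2^2 − 2^3 + 2^6 = 54.
N = 54/6 = 9.

9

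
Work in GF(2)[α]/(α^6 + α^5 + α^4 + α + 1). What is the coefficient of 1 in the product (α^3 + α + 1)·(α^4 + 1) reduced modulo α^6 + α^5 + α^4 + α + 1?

Multiply in GF(2)[α]: (α^3 + α + 1)·(α^4 + 1) = α^7 + α^5 + α^4 + α^3 + α + 1.
Reduce using α^6 ≡ α^5 + α^4 + α + 1 (mod α^6 + α^5 + α^4 + α + 1).
Reduced: α^5 + α^3 + α^2 + α.

0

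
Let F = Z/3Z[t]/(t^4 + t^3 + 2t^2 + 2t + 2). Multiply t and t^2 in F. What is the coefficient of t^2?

0

Multiply in Z/3Z[t]: (t)·(t^2) = t^3.
Reduced: t^3.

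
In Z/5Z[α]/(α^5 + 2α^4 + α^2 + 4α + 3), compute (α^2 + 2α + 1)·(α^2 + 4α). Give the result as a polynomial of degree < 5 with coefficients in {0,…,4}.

α^4 + α^3 + 4α^2 + 4α

Multiply in Z/5Z[α]: (α^2 + 2α + 1)·(α^2 + 4α) = α^4 + α^3 + 4α^2 + 4α.
Reduced: α^4 + α^3 + 4α^2 + 4α.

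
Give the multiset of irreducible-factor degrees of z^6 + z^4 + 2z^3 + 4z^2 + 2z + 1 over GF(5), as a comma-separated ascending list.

6

Write h(z) = z^6 + z^4 + 2z^3 + 4z^2 + 2z + 1.
Roots in GF(5): h(0) = 1; h(1) = 1; h(2) = 2; h(3) = 2; h(4) = 3.
Complete factorization: h(z) = (z^6 + z^4 + 2z^3 + 4z^2 + 2z + 1).
Factor degrees with multiplicity: 6 = 6.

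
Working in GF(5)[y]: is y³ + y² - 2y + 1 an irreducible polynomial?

Write g(y) = y³ + y² - 2y + 1.
Check for roots in GF(5): g(0) = 1; g(1) = 1; g(2) = 4; g(3) = 1; g(4) = 3.
No roots. A degree-3 polynomial over a field with no linear factor is irreducible.

Yes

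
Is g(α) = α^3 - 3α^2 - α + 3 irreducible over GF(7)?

No

Check for roots in GF(7): g(0) = 3; g(1) = 0 → root; g(2) = 4; g(3) = 0 → root; g(4) = 1; g(5) = 6; g(6) = 0 → root.
g(1) = 0, so (α − 1) divides g(α); g is reducible.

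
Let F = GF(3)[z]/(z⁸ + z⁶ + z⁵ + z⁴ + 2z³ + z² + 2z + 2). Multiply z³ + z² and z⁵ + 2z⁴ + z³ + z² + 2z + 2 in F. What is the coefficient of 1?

1

Multiply in GF(3)[z]: (z³ + z²)·(z⁵ + 2z⁴ + z³ + z² + 2z + 2) = z⁸ + 2z⁵ + z³ + 2z².
Reduce using z⁸ ≡ 2z⁶ + 2z⁵ + 2z⁴ + z³ + 2z² + z + 1 (mod z⁸ + z⁶ + z⁵ + z⁴ + 2z³ + z² + 2z + 2).
Reduced: 2z⁶ + z⁵ + 2z⁴ + 2z³ + z² + z + 1.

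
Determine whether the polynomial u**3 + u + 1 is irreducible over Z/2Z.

Yes

Write P(u) = u**3 + u + 1.
Check for roots in Z/2Z: P(0) = 1; P(1) = 1.
No roots. A degree-3 polynomial over a field with no linear factor is irreducible.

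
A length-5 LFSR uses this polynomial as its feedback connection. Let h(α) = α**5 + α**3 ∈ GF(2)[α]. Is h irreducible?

Check for roots in GF(2): h(0) = 0 → root; h(1) = 0 → root.
h(0) = 0, so (α) divides h(α); h is reducible.

No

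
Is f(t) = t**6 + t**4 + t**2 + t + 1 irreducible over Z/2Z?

Yes

Check for roots in Z/2Z: f(0) = 1; f(1) = 1.
No roots, so no linear factors.
Monic irreducibles of degree 2 over GF(2): t**2 + t + 1.
None of them divide f (all give nonzero remainder).
Monic irreducibles of degree 3 over GF(2): t**3 + t + 1, t**3 + t**2 + 1.
None of them divide f (all give nonzero remainder).
No irreducible factor of degree ≤ 3 exists, so f is irreducible over GF(2).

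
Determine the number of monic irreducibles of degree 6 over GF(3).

116

The number of monic irreducibles of degree 6 over GF(3) is (1/6)·Σ_{d∣6} μ(6/d) 3^d.
Divisors of 6: 1, 2, 3, 6; μ(6/d) for each: 1, -1, -1, 1.
Σ = 3^1 − 3^2 − 3^3 + 3^6 = 696.
N = 696/6 = 116.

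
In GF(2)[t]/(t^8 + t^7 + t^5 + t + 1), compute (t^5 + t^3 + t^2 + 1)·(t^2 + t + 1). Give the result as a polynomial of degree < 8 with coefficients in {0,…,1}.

t^7 + t^6 + t + 1

Multiply in GF(2)[t]: (t^5 + t^3 + t^2 + 1)·(t^2 + t + 1) = t^7 + t^6 + t + 1.
Reduced: t^7 + t^6 + t + 1.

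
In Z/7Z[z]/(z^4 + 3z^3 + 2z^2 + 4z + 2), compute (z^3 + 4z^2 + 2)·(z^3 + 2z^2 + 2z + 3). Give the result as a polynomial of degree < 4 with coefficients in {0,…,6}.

Multiply in Z/7Z[z]: (z^3 + 4z^2 + 2)·(z^3 + 2z^2 + 2z + 3) = z^6 + 6z^5 + 3z^4 + 6z^3 + 2z^2 + 4z + 6.
Reduce using z^4 ≡ 4z^3 + 5z^2 + 3z + 5 (mod z^4 + 3z^3 + 2z^2 + 4z + 2).
Reduced: 6z^3 + 4z^2 + 2z + 1.

6z^3 + 4z^2 + 2z + 1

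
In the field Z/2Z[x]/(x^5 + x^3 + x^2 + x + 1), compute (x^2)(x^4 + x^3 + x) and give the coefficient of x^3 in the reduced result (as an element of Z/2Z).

Multiply in Z/2Z[x]: (x^2)·(x^4 + x^3 + x) = x^6 + x^5 + x^3.
Reduce using x^5 ≡ x^3 + x^2 + x + 1 (mod x^5 + x^3 + x^2 + x + 1).
Reduced: x^4 + x^3 + 1.

1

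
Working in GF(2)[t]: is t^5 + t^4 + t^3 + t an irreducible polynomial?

Write f(t) = t^5 + t^4 + t^3 + t.
Check for roots in GF(2): f(0) = 0 → root; f(1) = 0 → root.
f(0) = 0, so (t) divides f(t); f is reducible.

No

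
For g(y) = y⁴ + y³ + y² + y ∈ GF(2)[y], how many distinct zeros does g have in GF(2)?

2

Evaluate at each of the 2 elements of GF(2):
g(0) = 0 → root; g(1) = 0 → root.
Roots: {0, 1}.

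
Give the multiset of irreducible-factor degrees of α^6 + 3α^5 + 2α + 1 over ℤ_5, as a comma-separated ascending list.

1, 1, 1, 1, 1, 1

Write h(α) = α^6 + 3α^5 + 2α + 1.
Roots in ℤ_5: h(0) = 1; h(1) = 2; h(2) = 0 → root; h(3) = 0 → root; h(4) = 2.
Linear factors from roots: (α + 3), (α + 2).
Complete factorization: h(α) = (α + 3)·(α + 2)^5.
Factor degrees with multiplicity: 1 + 1 + 1 + 1 + 1 + 1 = 6.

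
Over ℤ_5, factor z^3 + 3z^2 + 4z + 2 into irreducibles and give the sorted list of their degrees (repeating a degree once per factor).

1, 1, 1

Write h(z) = z^3 + 3z^2 + 4z + 2.
Roots in ℤ_5: h(0) = 2; h(1) = 0 → root; h(2) = 0 → root; h(3) = 3; h(4) = 0 → root.
Linear factors from roots: (z + 4), (z + 3), (z + 1).
Complete factorization: h(z) = (z + 1)·(z + 3)·(z + 4).
Factor degrees with multiplicity: 1 + 1 + 1 = 3.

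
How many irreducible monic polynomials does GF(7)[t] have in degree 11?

179756976

By the necklace-counting formula, N_7(11) = (1/11) Σ_{d|11} μ(11/d)·7^d.
Divisors of 11: 1, 11; μ(11/d) for each: -1, 1.
Σ = − 7^1 + 7^11 = 1977326736.
N = 1977326736/11 = 179756976.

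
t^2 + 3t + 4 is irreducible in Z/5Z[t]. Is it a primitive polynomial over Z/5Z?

No

Write f(t) = t^2 + 3t + 4.
|GF(5^2)^×| = 5^2 − 1 = 24. Prime factorization: 24 = 2^3·3.
f is primitive ⇔ t has order 24 in GF(5)[t]/(f), i.e. t^(24/q) ≠ 1 for each prime q | 24.
t^(12) mod f = 1
t^(8) mod f = 3t + 4.
Since t^(12) = 1, the order of t divides 12 < 24; not primitive.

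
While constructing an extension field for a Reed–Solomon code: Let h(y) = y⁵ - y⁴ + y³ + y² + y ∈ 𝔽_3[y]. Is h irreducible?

No

Check for roots in 𝔽_3: h(0) = 0 → root; h(1) = 0 → root; h(2) = 0 → root.
h(0) = 0, so (y) divides h(y); h is reducible.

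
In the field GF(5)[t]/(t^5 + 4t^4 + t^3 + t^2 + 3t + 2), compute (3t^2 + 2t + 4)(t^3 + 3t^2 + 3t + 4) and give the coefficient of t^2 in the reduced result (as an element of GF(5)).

Multiply in GF(5)[t]: (3t^2 + 2t + 4)·(t^3 + 3t^2 + 3t + 4) = 3t^5 + t^4 + 4t^3 + 1.
Reduce using t^5 ≡ t^4 + 4t^3 + 4t^2 + 2t + 3 (mod t^5 + 4t^4 + t^3 + t^2 + 3t + 2).
Reduced: 4t^4 + t^3 + 2t^2 + t.

2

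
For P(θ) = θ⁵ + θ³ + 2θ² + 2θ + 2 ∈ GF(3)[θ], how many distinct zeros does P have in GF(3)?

Evaluate at each of the 3 elements of GF(3):
P(0) = 2; P(1) = 2; P(2) = 0 → root.
Roots: {2}.

1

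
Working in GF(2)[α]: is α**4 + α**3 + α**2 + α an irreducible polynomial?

No

Write f(α) = α**4 + α**3 + α**2 + α.
Check for roots in GF(2): f(0) = 0 → root; f(1) = 0 → root.
f(0) = 0, so (α) divides f(α); f is reducible.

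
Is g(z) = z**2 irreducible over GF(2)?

Check for roots in GF(2): g(0) = 0 → root; g(1) = 1.
g(0) = 0, so (z) divides g(z); g is reducible.

No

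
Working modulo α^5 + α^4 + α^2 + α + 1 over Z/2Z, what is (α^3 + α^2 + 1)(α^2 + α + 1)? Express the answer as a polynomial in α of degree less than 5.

Multiply in Z/2Z[α]: (α^3 + α^2 + 1)·(α^2 + α + 1) = α^5 + α + 1.
Reduce using α^5 ≡ α^4 + α^2 + α + 1 (mod α^5 + α^4 + α^2 + α + 1).
Reduced: α^4 + α^2.

α^4 + α^2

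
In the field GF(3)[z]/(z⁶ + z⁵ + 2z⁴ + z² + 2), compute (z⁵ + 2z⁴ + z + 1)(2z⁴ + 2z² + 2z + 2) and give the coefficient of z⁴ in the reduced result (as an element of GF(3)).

Multiply in GF(3)[z]: (z⁵ + 2z⁴ + z + 1)·(2z⁴ + 2z² + 2z + 2) = 2z⁹ + z⁸ + 2z⁷ + 2z⁵ + 2z³ + z² + z + 2.
Reduce using z⁶ ≡ 2z⁵ + z⁴ + 2z² + 1 (mod z⁶ + z⁵ + 2z⁴ + z² + 2).
Reduced: 2z⁵ + z⁴ + 2z³ + 2.

1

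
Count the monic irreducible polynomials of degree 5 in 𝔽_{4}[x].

By the necklace-counting formula, N_4(5) = (1/5) Σ_{d|5} μ(5/d)·4^d.
Divisors of 5: 1, 5; μ(5/d) for each: -1, 1.
Σ = − 4^1 + 4^5 = 1020.
N = 1020/5 = 204.

204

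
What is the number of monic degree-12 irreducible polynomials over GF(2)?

By the necklace-counting formula, N_2(12) = (1/12) Σ_{d|12} μ(12/d)·2^d.
Divisors of 12: 1, 2, 3, 4, 6, 12; μ(12/d) for each: 0, 1, 0, -1, -1, 1.
Σ = 2^2 − 2^4 − 2^6 + 2^12 = 4020.
N = 4020/12 = 335.

335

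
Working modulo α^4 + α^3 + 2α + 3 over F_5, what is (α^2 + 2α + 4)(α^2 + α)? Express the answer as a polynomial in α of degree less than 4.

Multiply in F_5[α]: (α^2 + 2α + 4)·(α^2 + α) = α^4 + 3α^3 + α^2 + 4α.
Reduce using α^4 ≡ 4α^3 + 3α + 2 (mod α^4 + α^3 + 2α + 3).
Reduced: 2α^3 + α^2 + 2α + 2.

2α^3 + α^2 + 2α + 2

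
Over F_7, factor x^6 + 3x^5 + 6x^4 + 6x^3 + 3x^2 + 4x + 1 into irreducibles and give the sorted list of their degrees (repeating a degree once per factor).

1, 2, 3

Write h(x) = x^6 + 3x^5 + 6x^4 + 6x^3 + 3x^2 + 4x + 1.
Linear factors from roots: (x + 2).
Complete factorization: h(x) = (x + 2)·(x^2 + 4)·(x^3 + x^2 + 1).
Factor degrees with multiplicity: 1 + 2 + 3 = 6.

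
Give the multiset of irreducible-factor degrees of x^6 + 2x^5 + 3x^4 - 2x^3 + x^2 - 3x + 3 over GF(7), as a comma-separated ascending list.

Write g(x) = x^6 + 2x^5 + 3x^4 - 2x^3 + x^2 - 3x + 3.
Linear factors from roots: (x - 2), (x - 3), (x + 2).
Complete factorization: g(x) = (x + 2)·(x - 2)·(x - 3)^2·(x^2 + x - 3).
Factor degrees with multiplicity: 1 + 1 + 1 + 1 + 2 = 6.

1, 1, 1, 1, 2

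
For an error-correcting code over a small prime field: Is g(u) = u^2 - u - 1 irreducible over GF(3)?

Check for roots in GF(3): g(0) = 2; g(1) = 2; g(2) = 1.
No roots. A degree-2 polynomial over a field with no linear factor is irreducible.

Yes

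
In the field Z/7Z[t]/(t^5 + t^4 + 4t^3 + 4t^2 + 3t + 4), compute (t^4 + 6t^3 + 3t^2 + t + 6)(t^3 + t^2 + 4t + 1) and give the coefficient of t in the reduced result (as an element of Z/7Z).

Multiply in Z/7Z[t]: (t^4 + 6t^3 + 3t^2 + t + 6)·(t^3 + t^2 + 4t + 1) = t^7 + 6t^5 + t^4 + 4t^3 + 6t^2 + 4t + 6.
Reduce using t^5 ≡ 6t^4 + 3t^3 + 3t^2 + 4t + 3 (mod t^5 + t^4 + 4t^3 + 4t^2 + 3t + 4).
Reduced: 5t^4 + 6t + 1.

6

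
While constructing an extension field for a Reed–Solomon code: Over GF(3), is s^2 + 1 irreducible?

Write P(s) = s^2 + 1.
Check for roots in GF(3): P(0) = 1; P(1) = 2; P(2) = 2.
No roots. A degree-2 polynomial over a field with no linear factor is irreducible.

Yes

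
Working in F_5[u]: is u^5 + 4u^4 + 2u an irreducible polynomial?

Write g(u) = u^5 + 4u^4 + 2u.
Check for roots in F_5: g(0) = 0 → root; g(1) = 2; g(2) = 0 → root; g(3) = 3; g(4) = 1.
g(0) = 0, so (u) divides g(u); g is reducible.

No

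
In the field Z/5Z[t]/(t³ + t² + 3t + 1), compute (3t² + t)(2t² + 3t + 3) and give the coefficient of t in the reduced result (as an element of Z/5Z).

2

Multiply in Z/5Z[t]: (3t² + t)·(2t² + 3t + 3) = t⁴ + t³ + 2t² + 3t.
Reduce using t³ ≡ 4t² + 2t + 4 (mod t³ + t² + 3t + 1).
Reduced: 4t² + 2t.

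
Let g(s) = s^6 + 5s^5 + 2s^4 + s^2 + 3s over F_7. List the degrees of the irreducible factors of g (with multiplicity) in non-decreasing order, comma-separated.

Linear factors from roots: (s), (s + 5).
Complete factorization: g(s) = (s)·(s + 5)·(s^2 + 3s + 6)·(s^2 + 4s + 5).
Factor degrees with multiplicity: 1 + 1 + 2 + 2 = 6.

1, 1, 2, 2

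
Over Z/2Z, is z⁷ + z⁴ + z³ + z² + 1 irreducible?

Yes

Write P(z) = z⁷ + z⁴ + z³ + z² + 1.
Check for roots in Z/2Z: P(0) = 1; P(1) = 1.
No roots, so no linear factors.
Monic irreducibles of degree 2 over GF(2): z² + z + 1.
None of them divide P (all give nonzero remainder).
Monic irreducibles of degree 3 over GF(2): z³ + z + 1, z³ + z² + 1.
None of them divide P (all give nonzero remainder).
No irreducible factor of degree ≤ 3 exists, so P is irreducible over GF(2).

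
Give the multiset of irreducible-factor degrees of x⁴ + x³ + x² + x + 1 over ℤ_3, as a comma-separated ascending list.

Write f(x) = x⁴ + x³ + x² + x + 1.
Roots in ℤ_3: f(0) = 1; f(1) = 2; f(2) = 1.
Complete factorization: f(x) = (x⁴ + x³ + x² + x + 1).
Factor degrees with multiplicity: 4 = 4.

4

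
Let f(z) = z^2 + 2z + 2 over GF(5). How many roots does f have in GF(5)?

2

Evaluate at each of the 5 elements of GF(5):
f(0) = 2; f(1) = 0 → root; f(2) = 0 → root; f(3) = 2; f(4) = 1.
Roots: {1, 2}.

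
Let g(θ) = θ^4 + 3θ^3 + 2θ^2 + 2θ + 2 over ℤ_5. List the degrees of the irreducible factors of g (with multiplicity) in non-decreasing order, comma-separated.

1, 1, 2

Roots in ℤ_5: g(0) = 2; g(1) = 0 → root; g(2) = 4; g(3) = 3; g(4) = 0 → root.
Linear factors from roots: (θ + 4), (θ + 1).
Complete factorization: g(θ) = (θ + 1)·(θ + 4)·(θ^2 + 3θ + 3).
Factor degrees with multiplicity: 1 + 1 + 2 = 4.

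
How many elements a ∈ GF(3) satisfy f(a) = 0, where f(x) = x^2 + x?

2

Evaluate at each of the 3 elements of GF(3):
f(0) = 0 → root; f(1) = 2; f(2) = 0 → root.
Roots: {0, 2}.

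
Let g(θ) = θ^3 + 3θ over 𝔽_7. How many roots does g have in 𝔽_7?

3

Evaluate at each of the 7 elements of 𝔽_7:
g(0) = 0 → root; g(1) = 4; g(2) = 0 → root; g(3) = 1; g(4) = 6; g(5) = 0 → root; g(6) = 3.
Roots: {0, 2, 5}.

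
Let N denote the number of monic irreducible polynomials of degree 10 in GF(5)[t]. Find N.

976248

Gauss's count: N_{5}(10) = (1/10) Σ_{d|10} μ(10/d)·5^d.
Divisors of 10: 1, 2, 5, 10; μ(10/d) for each: 1, -1, -1, 1.
Σ = 5^1 − 5^2 − 5^5 + 5^10 = 9762480.
N = 9762480/10 = 976248.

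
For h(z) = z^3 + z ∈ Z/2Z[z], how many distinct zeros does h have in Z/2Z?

Evaluate at each of the 2 elements of Z/2Z:
h(0) = 0 → root; h(1) = 0 → root.
Roots: {0, 1}.

2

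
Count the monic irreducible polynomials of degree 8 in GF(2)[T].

The number of monic irreducibles of degree 8 over GF(2) is (1/8)·Σ_{d∣8} μ(8/d) 2^d.
Divisors of 8: 1, 2, 4, 8; μ(8/d) for each: 0, 0, -1, 1.
Σ = − 2^4 + 2^8 = 240.
N = 240/8 = 30.

30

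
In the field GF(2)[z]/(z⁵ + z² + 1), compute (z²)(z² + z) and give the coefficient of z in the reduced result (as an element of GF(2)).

Multiply in GF(2)[z]: (z²)·(z² + z) = z⁴ + z³.
Reduced: z⁴ + z³.

0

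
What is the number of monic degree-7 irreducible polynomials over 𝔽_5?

11160

By the necklace-counting formula, N_5(7) = (1/7) Σ_{d|7} μ(7/d)·5^d.
Divisors of 7: 1, 7; μ(7/d) for each: -1, 1.
Σ = − 5^1 + 5^7 = 78120.
N = 78120/7 = 11160.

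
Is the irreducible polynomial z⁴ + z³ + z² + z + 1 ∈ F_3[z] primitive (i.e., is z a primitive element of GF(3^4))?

Write f(z) = z⁴ + z³ + z² + z + 1.
|GF(3^4)^×| = 3^4 − 1 = 80. Prime factorization: 80 = 2^4·5.
f is primitive ⇔ z has order 80 in GF(3)[z]/(f), i.e. z^(80/q) ≠ 1 for each prime q | 80.
z^(40) mod f = 1
z^(16) mod f = z.
Since z^(40) = 1, the order of z divides 40 < 80; not primitive.

No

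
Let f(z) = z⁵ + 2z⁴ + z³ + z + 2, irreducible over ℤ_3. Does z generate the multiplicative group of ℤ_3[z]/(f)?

No

|GF(3^5)^×| = 3^5 − 1 = 242. Prime factorization: 242 = 2·11^2.
f is primitive ⇔ z has order 242 in GF(3)[z]/(f), i.e. z^(242/q) ≠ 1 for each prime q | 242.
z^(121) mod f = 1
z^(22) mod f = z⁴ + z³ + z² + 1.
Since z^(121) = 1, the order of z divides 121 < 242; not primitive.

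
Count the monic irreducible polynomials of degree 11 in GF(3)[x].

16104

x^(3^11) − x is the product of all monic irreducibles of degree dividing 11; Möbius inversion gives N = (1/11) Σ μ(11/d)·3^d.
Divisors of 11: 1, 11; μ(11/d) for each: -1, 1.
Σ = − 3^1 + 3^11 = 177144.
N = 177144/11 = 16104.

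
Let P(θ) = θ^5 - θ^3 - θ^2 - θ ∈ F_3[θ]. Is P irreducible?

Check for roots in F_3: P(0) = 0 → root; P(1) = 1; P(2) = 0 → root.
P(0) = 0, so (θ) divides P(θ); P is reducible.

No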